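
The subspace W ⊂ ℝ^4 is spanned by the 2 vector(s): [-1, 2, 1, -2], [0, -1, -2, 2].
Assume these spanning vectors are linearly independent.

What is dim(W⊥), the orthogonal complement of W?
dim(W⊥) = 2

For any subspace W of ℝ^n, dim(W) + dim(W⊥) = n (the whole-space dimension).
Here the given 2 vectors are linearly independent, so dim(W) = 2.
Thus dim(W⊥) = n - dim(W) = 4 - 2 = 2.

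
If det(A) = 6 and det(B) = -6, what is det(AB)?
-36

Use the multiplicative property of determinants: det(AB) = det(A)*det(B).
det(AB) = (6)*(-6) = -36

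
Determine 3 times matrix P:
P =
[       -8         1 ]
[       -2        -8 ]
3P =
[      -24         3 ]
[       -6       -24 ]

Scalar multiplication is elementwise: (3P)[i][j] = 3 * P[i][j].
  (3P)[0][0] = 3 * (-8) = -24
  (3P)[0][1] = 3 * (1) = 3
  (3P)[1][0] = 3 * (-2) = -6
  (3P)[1][1] = 3 * (-8) = -24
3P =
[      -24         3 ]
[       -6       -24 ]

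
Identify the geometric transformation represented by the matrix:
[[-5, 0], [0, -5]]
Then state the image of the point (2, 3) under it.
uniform scaling by factor -5; image of (2, 3) is (-10, -15)

This is a diagonal matrix with equal entries -5, so it scales both axes by the same factor -5.
The matrix [[-5, 0], [0, -5]] represents: uniform scaling by factor -5.
Applying it to (2, 3): [-5·2 + 0·3, 0·2 + -5·3] = (-10, -15).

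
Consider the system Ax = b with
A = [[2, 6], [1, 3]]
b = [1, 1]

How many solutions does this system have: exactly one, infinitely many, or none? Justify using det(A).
No solution

det(A) = (2)*(3) - (6)*(1) = 0, so A is singular.
The column space of A is span(column 1) = span([2, 1]).
b = [1, 1] is not a scalar multiple of column 1, so b ∉ column space and the system is inconsistent — no solution.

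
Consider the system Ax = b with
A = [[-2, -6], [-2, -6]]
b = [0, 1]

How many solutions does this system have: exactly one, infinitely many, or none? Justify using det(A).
No solution

det(A) = (-2)*(-6) - (-6)*(-2) = 0, so A is singular.
The column space of A is span(column 1) = span([-2, -2]).
b = [0, 1] is not a scalar multiple of column 1, so b ∉ column space and the system is inconsistent — no solution.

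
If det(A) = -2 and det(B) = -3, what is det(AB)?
6

Use the multiplicative property of determinants: det(AB) = det(A)*det(B).
det(AB) = (-2)*(-3) = 6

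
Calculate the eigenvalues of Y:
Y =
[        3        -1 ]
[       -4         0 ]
λ = -1, 4

Solve det(Y - λI) = 0. For a 2×2 matrix the characteristic equation is λ² - (trace)λ + det = 0.
trace(Y) = a + d = 3 + 0 = 3.
det(Y) = a*d - b*c = (3)*(0) - (-1)*(-4) = 0 - 4 = -4.
Characteristic equation: λ² - (3)λ + (-4) = 0.
Discriminant = (3)² - 4*(-4) = 9 + 16 = 25.
λ = (3 ± √25) / 2 = (3 ± 5) / 2 = -1, 4.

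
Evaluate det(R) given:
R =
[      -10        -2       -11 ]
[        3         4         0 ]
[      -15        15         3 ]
det(R) = -1257

Expand along row 0 (cofactor expansion): det(R) = a*(e*i - f*h) - b*(d*i - f*g) + c*(d*h - e*g), where the 3×3 is [[a, b, c], [d, e, f], [g, h, i]].
Minor M_00 = (4)*(3) - (0)*(15) = 12 - 0 = 12.
Minor M_01 = (3)*(3) - (0)*(-15) = 9 - 0 = 9.
Minor M_02 = (3)*(15) - (4)*(-15) = 45 + 60 = 105.
det(R) = (-10)*(12) - (-2)*(9) + (-11)*(105) = -120 + 18 - 1155 = -1257.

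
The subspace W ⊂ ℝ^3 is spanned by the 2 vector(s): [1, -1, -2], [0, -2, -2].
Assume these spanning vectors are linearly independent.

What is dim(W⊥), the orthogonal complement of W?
dim(W⊥) = 1

For any subspace W of ℝ^n, dim(W) + dim(W⊥) = n (the whole-space dimension).
Here the given 2 vectors are linearly independent, so dim(W) = 2.
Thus dim(W⊥) = n - dim(W) = 3 - 2 = 1.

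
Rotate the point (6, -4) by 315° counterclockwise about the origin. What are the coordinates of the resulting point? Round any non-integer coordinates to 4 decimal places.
(1.4142, -7.0711)

Rotation matrix R(θ) = [[cos θ, -sin θ], [sin θ, cos θ]]; for θ = 315°:
R = [[√2/2, √2/2], [-√2/2, √2/2]]
Result: R × [6, -4]ᵀ = [√2/2·6 + (√2/2)·-4, -√2/2·6 + (√2/2)·-4]ᵀ = (1.4142, -7.0711)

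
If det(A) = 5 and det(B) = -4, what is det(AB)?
-20

Use the multiplicative property of determinants: det(AB) = det(A)*det(B).
det(AB) = (5)*(-4) = -20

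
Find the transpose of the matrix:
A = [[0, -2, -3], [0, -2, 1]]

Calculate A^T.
[[0, 0], [-2, -2], [-3, 1]]

The transpose sends entry (i,j) to (j,i); rows become columns.
Row 0 of A: [0, -2, -3] -> column 0 of A^T.
Row 1 of A: [0, -2, 1] -> column 1 of A^T.
A^T = [[0, 0], [-2, -2], [-3, 1]]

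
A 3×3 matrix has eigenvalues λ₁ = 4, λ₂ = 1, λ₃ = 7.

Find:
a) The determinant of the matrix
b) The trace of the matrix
det = 28, trace = 12

Two standard eigenvalue identities:
- det(A) equals the product of the eigenvalues (counted with multiplicity).
- trace(A) equals the sum of the eigenvalues.
det(A) = (4)*(1)*(7) = 28.
trace(A) = 4 + 1 + 7 = 12.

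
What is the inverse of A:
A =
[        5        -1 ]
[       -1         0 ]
det(A) = -1
A⁻¹ =
[        0        -1 ]
[       -1        -5 ]

For a 2×2 matrix A = [[a, b], [c, d]] with det(A) ≠ 0, A⁻¹ = (1/det(A)) * [[d, -b], [-c, a]].
det(A) = (5)*(0) - (-1)*(-1) = 0 - 1 = -1.
A⁻¹ = (1/-1) * [[0, 1], [1, 5]].
Dividing each entry by -1 and reducing:
A⁻¹ =
[        0        -1 ]
[       -1        -5 ]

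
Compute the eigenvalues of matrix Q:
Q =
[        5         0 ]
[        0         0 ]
λ = 0, 5

Solve det(Q - λI) = 0. For a 2×2 matrix the characteristic equation is λ² - (trace)λ + det = 0.
trace(Q) = a + d = 5 + 0 = 5.
det(Q) = a*d - b*c = (5)*(0) - (0)*(0) = 0 - 0 = 0.
Characteristic equation: λ² - (5)λ + (0) = 0.
Discriminant = (5)² - 4*(0) = 25 - 0 = 25.
λ = (5 ± √25) / 2 = (5 ± 5) / 2 = 0, 5.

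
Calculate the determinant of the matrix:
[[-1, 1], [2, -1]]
-1

For a 2×2 matrix [[a, b], [c, d]], det = ad - bc
det = (-1)(-1) - (1)(2) = 1 - 2 = -1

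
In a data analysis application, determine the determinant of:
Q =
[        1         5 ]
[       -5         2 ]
det(Q) = 27

For a 2×2 matrix [[a, b], [c, d]], det = a*d - b*c.
det(Q) = (1)*(2) - (5)*(-5) = 2 + 25 = 27.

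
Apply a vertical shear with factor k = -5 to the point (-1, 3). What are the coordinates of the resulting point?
(-1, 8)

Shear matrix for vertical shear with factor k = -5:
[[1, 0], [-5, 1]]
Result: (-1, 3) → (-1, 8)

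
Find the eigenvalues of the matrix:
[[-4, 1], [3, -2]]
λ = -5 and λ = -1

Characteristic equation: det(A - λI) = 0
λ² - (trace)λ + (det) = 0
λ² - (-6)λ + (5) = 0
λ² + 6λ + 5 = 0
Solving: λ = -5, -1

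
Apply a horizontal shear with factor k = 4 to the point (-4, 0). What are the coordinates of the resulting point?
(-4, 0)

Shear matrix for horizontal shear with factor k = 4:
[[1, 4], [0, 1]]
Result: (-4, 0) → (-4, 0)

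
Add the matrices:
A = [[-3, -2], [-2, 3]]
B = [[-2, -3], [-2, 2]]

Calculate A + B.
[[-5, -5], [-4, 5]]

Add corresponding elements:
(-3)+(-2)=-5
(-2)+(-3)=-5
(-2)+(-2)=-4
(3)+(2)=5
A + B = [[-5, -5], [-4, 5]]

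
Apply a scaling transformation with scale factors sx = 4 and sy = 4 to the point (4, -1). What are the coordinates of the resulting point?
(16, -4)

Scaling matrix:
[[4, 0], [0, 4]]
Result: (4 × 4, -1 × 4) = (16, -4)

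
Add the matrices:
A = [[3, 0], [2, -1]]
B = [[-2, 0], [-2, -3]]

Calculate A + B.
[[1, 0], [0, -4]]

Add corresponding elements:
(3)+(-2)=1
(0)+(0)=0
(2)+(-2)=0
(-1)+(-3)=-4
A + B = [[1, 0], [0, -4]]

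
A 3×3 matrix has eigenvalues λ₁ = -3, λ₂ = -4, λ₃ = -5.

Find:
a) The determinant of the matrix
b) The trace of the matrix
det = -60, trace = -12

Two standard eigenvalue identities:
- det(A) equals the product of the eigenvalues (counted with multiplicity).
- trace(A) equals the sum of the eigenvalues.
det(A) = (-3)*(-4)*(-5) = -60.
trace(A) = -3 - 4 - 5 = -12.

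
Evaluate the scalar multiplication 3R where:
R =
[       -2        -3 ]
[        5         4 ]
3R =
[       -6        -9 ]
[       15        12 ]

Scalar multiplication is elementwise: (3R)[i][j] = 3 * R[i][j].
  (3R)[0][0] = 3 * (-2) = -6
  (3R)[0][1] = 3 * (-3) = -9
  (3R)[1][0] = 3 * (5) = 15
  (3R)[1][1] = 3 * (4) = 12
3R =
[       -6        -9 ]
[       15        12 ]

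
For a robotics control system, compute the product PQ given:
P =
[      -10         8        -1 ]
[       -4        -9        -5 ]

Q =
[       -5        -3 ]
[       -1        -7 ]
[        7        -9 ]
PQ =
[       35       -17 ]
[       -6       120 ]

Matrix multiplication: (PQ)[i][j] = sum over k of P[i][k] * Q[k][j].
  (PQ)[0][0] = (-10)*(-5) + (8)*(-1) + (-1)*(7) = 35
  (PQ)[0][1] = (-10)*(-3) + (8)*(-7) + (-1)*(-9) = -17
  (PQ)[1][0] = (-4)*(-5) + (-9)*(-1) + (-5)*(7) = -6
  (PQ)[1][1] = (-4)*(-3) + (-9)*(-7) + (-5)*(-9) = 120
PQ =
[       35       -17 ]
[       -6       120 ]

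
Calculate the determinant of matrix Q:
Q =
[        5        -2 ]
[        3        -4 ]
det(Q) = -14

For a 2×2 matrix [[a, b], [c, d]], det = a*d - b*c.
det(Q) = (5)*(-4) - (-2)*(3) = -20 + 6 = -14.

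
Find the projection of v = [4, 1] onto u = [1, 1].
[5/2, 5/2]

The projection of v onto u is proj_u(v) = ((v·u) / (u·u)) · u.
v·u = (4)*(1) + (1)*(1) = 5.
u·u = (1)*(1) + (1)*(1) = 2.
coefficient = 5 / 2 = 5/2.
proj_u(v) = 5/2 · [1, 1] = [5/2, 5/2].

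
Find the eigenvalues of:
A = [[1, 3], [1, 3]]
λ = 0, 4

Solve det(A - λI) = 0. For a 2×2 matrix this is λ² - (trace)λ + det = 0.
trace(A) = 1 + 3 = 4.
det(A) = (1)*(3) - (3)*(1) = 3 - 3 = 0.
Characteristic equation: λ² - (4)λ + (0) = 0.
Discriminant: (4)² - 4*(0) = 16 - 0 = 16.
Roots: λ = (4 ± √16) / 2 = 0, 4.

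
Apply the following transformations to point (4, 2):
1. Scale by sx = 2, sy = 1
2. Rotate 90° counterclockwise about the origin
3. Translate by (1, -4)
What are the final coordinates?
(-1, 4)

Step 1: Scale → (8, 2)
Step 2: Rotate 90° → (-2, 8)
Step 3: Translate → (-1, 4)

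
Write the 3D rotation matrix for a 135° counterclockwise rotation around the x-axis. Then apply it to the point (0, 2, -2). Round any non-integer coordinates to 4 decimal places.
R = [[1, 0, 0], [0, -√2/2, -√2/2], [0, √2/2, -√2/2]]; R·(0, 2, -2) = (0.0000, 0.0000, 2.8284)

Rotation matrix for 135° around x-axis:
cos(135°) = -√2/2, sin(135°) = √2/2
R = [[1, 0, 0], [0, -√2/2, -√2/2], [0, √2/2, -√2/2]]
Apply to (0, 2, -2): R·[0, 2, -2]ᵀ = (0.0000, 0.0000, 2.8284)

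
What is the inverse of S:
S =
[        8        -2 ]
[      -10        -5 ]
det(S) = -60
S⁻¹ =
[     1/12     -1/30 ]
[     -1/6     -2/15 ]

For a 2×2 matrix S = [[a, b], [c, d]] with det(S) ≠ 0, S⁻¹ = (1/det(S)) * [[d, -b], [-c, a]].
det(S) = (8)*(-5) - (-2)*(-10) = -40 - 20 = -60.
S⁻¹ = (1/-60) * [[-5, 2], [10, 8]].
Dividing each entry by -60 and reducing:
S⁻¹ =
[     1/12     -1/30 ]
[     -1/6     -2/15 ]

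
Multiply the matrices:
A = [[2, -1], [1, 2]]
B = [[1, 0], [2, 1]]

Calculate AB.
[[0, -1], [5, 2]]

Each entry (i,j) of AB = sum over k of A[i][k]*B[k][j].
(AB)[0][0] = (2)*(1) + (-1)*(2) = 0
(AB)[0][1] = (2)*(0) + (-1)*(1) = -1
(AB)[1][0] = (1)*(1) + (2)*(2) = 5
(AB)[1][1] = (1)*(0) + (2)*(1) = 2
AB = [[0, -1], [5, 2]]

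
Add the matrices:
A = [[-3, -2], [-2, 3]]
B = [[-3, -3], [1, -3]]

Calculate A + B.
[[-6, -5], [-1, 0]]

Add corresponding elements:
(-3)+(-3)=-6
(-2)+(-3)=-5
(-2)+(1)=-1
(3)+(-3)=0
A + B = [[-6, -5], [-1, 0]]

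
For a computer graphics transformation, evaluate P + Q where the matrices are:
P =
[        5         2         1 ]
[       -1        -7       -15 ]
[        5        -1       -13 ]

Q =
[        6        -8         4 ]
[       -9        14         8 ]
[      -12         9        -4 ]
P + Q =
[       11        -6         5 ]
[      -10         7        -7 ]
[       -7         8       -17 ]

Matrix addition is elementwise: (P+Q)[i][j] = P[i][j] + Q[i][j].
  (P+Q)[0][0] = (5) + (6) = 11
  (P+Q)[0][1] = (2) + (-8) = -6
  (P+Q)[0][2] = (1) + (4) = 5
  (P+Q)[1][0] = (-1) + (-9) = -10
  (P+Q)[1][1] = (-7) + (14) = 7
  (P+Q)[1][2] = (-15) + (8) = -7
  (P+Q)[2][0] = (5) + (-12) = -7
  (P+Q)[2][1] = (-1) + (9) = 8
  (P+Q)[2][2] = (-13) + (-4) = -17
P + Q =
[       11        -6         5 ]
[      -10         7        -7 ]
[       -7         8       -17 ]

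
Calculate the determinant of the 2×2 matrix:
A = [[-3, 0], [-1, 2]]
-6

For A = [[a, b], [c, d]], det(A) = a*d - b*c.
det(A) = (-3)*(2) - (0)*(-1) = -6 - 0 = -6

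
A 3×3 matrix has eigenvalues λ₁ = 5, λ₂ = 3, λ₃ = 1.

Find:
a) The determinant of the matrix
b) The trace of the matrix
det = 15, trace = 9

Two standard eigenvalue identities:
- det(A) equals the product of the eigenvalues (counted with multiplicity).
- trace(A) equals the sum of the eigenvalues.
det(A) = (5)*(3)*(1) = 15.
trace(A) = 5 + 3 + 1 = 9.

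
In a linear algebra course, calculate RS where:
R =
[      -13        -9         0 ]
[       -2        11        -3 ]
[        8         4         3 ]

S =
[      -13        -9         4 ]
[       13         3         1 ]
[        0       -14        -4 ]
RS =
[       52        90       -61 ]
[      169        93        15 ]
[      -52      -102        24 ]

Matrix multiplication: (RS)[i][j] = sum over k of R[i][k] * S[k][j].
  (RS)[0][0] = (-13)*(-13) + (-9)*(13) + (0)*(0) = 52
  (RS)[0][1] = (-13)*(-9) + (-9)*(3) + (0)*(-14) = 90
  (RS)[0][2] = (-13)*(4) + (-9)*(1) + (0)*(-4) = -61
  (RS)[1][0] = (-2)*(-13) + (11)*(13) + (-3)*(0) = 169
  (RS)[1][1] = (-2)*(-9) + (11)*(3) + (-3)*(-14) = 93
  (RS)[1][2] = (-2)*(4) + (11)*(1) + (-3)*(-4) = 15
  (RS)[2][0] = (8)*(-13) + (4)*(13) + (3)*(0) = -52
  (RS)[2][1] = (8)*(-9) + (4)*(3) + (3)*(-14) = -102
  (RS)[2][2] = (8)*(4) + (4)*(1) + (3)*(-4) = 24
RS =
[       52        90       -61 ]
[      169        93        15 ]
[      -52      -102        24 ]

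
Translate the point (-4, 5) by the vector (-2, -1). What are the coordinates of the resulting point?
(-6, 4)

Translation by (-2, -1):
x' = -4 + -2 = -6
y' = 5 + -1 = 4
Homogeneous matrix: [[1, 0, -2], [0, 1, -1], [0, 0, 1]]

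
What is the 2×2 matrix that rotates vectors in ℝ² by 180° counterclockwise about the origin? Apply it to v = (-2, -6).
R = [[-1, 0], [0, -1]]; R·v = (2, 6)

A counterclockwise rotation by angle θ in ℝ² has matrix R(θ) = [[cos θ, -sin θ], [sin θ, cos θ]].
For θ = 180°: cos θ = -1, sin θ = 0.
R(180°) = [[-1, 0], [0, -1]].
R·v = [-1·-2 + (0)·-6, 0·-2 + -1·-6] = (2, 6).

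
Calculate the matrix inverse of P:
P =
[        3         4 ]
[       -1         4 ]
det(P) = 16
P⁻¹ =
[      1/4      -1/4 ]
[     1/16      3/16 ]

For a 2×2 matrix P = [[a, b], [c, d]] with det(P) ≠ 0, P⁻¹ = (1/det(P)) * [[d, -b], [-c, a]].
det(P) = (3)*(4) - (4)*(-1) = 12 + 4 = 16.
P⁻¹ = (1/16) * [[4, -4], [1, 3]].
Dividing each entry by 16 and reducing:
P⁻¹ =
[      1/4      -1/4 ]
[     1/16      3/16 ]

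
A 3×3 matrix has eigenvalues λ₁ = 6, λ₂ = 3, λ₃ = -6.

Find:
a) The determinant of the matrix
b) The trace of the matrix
det = -108, trace = 3

Two standard eigenvalue identities:
- det(A) equals the product of the eigenvalues (counted with multiplicity).
- trace(A) equals the sum of the eigenvalues.
det(A) = (6)*(3)*(-6) = -108.
trace(A) = 6 + 3 - 6 = 3.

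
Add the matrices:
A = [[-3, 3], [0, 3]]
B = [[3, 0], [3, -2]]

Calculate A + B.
[[0, 3], [3, 1]]

Add corresponding elements:
(-3)+(3)=0
(3)+(0)=3
(0)+(3)=3
(3)+(-2)=1
A + B = [[0, 3], [3, 1]]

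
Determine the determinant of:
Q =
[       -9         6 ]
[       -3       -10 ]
det(Q) = 108

For a 2×2 matrix [[a, b], [c, d]], det = a*d - b*c.
det(Q) = (-9)*(-10) - (6)*(-3) = 90 + 18 = 108.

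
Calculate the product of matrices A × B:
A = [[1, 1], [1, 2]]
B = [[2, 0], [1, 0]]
[[3, 0], [4, 0]]

Matrix multiplication:
C[0][0] = 1×2 + 1×1 = 3
C[0][1] = 1×0 + 1×0 = 0
C[1][0] = 1×2 + 2×1 = 4
C[1][1] = 1×0 + 2×0 = 0
Result: [[3, 0], [4, 0]]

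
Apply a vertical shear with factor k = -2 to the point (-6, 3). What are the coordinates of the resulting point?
(-6, 15)

Shear matrix for vertical shear with factor k = -2:
[[1, 0], [-2, 1]]
Result: (-6, 3) → (-6, 15)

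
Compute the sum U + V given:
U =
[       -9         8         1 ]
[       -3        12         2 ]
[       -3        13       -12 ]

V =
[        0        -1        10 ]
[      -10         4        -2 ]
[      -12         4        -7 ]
U + V =
[       -9         7        11 ]
[      -13        16         0 ]
[      -15        17       -19 ]

Matrix addition is elementwise: (U+V)[i][j] = U[i][j] + V[i][j].
  (U+V)[0][0] = (-9) + (0) = -9
  (U+V)[0][1] = (8) + (-1) = 7
  (U+V)[0][2] = (1) + (10) = 11
  (U+V)[1][0] = (-3) + (-10) = -13
  (U+V)[1][1] = (12) + (4) = 16
  (U+V)[1][2] = (2) + (-2) = 0
  (U+V)[2][0] = (-3) + (-12) = -15
  (U+V)[2][1] = (13) + (4) = 17
  (U+V)[2][2] = (-12) + (-7) = -19
U + V =
[       -9         7        11 ]
[      -13        16         0 ]
[      -15        17       -19 ]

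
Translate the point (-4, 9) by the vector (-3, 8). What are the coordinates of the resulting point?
(-7, 17)

Translation by (-3, 8):
x' = -4 + -3 = -7
y' = 9 + 8 = 17
Homogeneous matrix: [[1, 0, -3], [0, 1, 8], [0, 0, 1]]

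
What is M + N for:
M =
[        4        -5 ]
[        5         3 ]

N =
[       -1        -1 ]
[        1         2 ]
M + N =
[        3        -6 ]
[        6         5 ]

Matrix addition is elementwise: (M+N)[i][j] = M[i][j] + N[i][j].
  (M+N)[0][0] = (4) + (-1) = 3
  (M+N)[0][1] = (-5) + (-1) = -6
  (M+N)[1][0] = (5) + (1) = 6
  (M+N)[1][1] = (3) + (2) = 5
M + N =
[        3        -6 ]
[        6         5 ]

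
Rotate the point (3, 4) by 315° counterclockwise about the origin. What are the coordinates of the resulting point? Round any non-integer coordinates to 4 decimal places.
(4.9497, 0.7071)

Rotation matrix R(θ) = [[cos θ, -sin θ], [sin θ, cos θ]]; for θ = 315°:
R = [[√2/2, √2/2], [-√2/2, √2/2]]
Result: R × [3, 4]ᵀ = [√2/2·3 + (√2/2)·4, -√2/2·3 + (√2/2)·4]ᵀ = (4.9497, 0.7071)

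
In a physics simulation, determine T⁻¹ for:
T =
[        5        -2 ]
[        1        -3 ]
det(T) = -13
T⁻¹ =
[     3/13     -2/13 ]
[     1/13     -5/13 ]

For a 2×2 matrix T = [[a, b], [c, d]] with det(T) ≠ 0, T⁻¹ = (1/det(T)) * [[d, -b], [-c, a]].
det(T) = (5)*(-3) - (-2)*(1) = -15 + 2 = -13.
T⁻¹ = (1/-13) * [[-3, 2], [-1, 5]].
Dividing each entry by -13 and reducing:
T⁻¹ =
[     3/13     -2/13 ]
[     1/13     -5/13 ]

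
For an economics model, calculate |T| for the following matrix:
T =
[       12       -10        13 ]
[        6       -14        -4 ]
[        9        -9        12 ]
det(T) = -432

Expand along row 0 (cofactor expansion): det(T) = a*(e*i - f*h) - b*(d*i - f*g) + c*(d*h - e*g), where the 3×3 is [[a, b, c], [d, e, f], [g, h, i]].
Minor M_00 = (-14)*(12) - (-4)*(-9) = -168 - 36 = -204.
Minor M_01 = (6)*(12) - (-4)*(9) = 72 + 36 = 108.
Minor M_02 = (6)*(-9) - (-14)*(9) = -54 + 126 = 72.
det(T) = (12)*(-204) - (-10)*(108) + (13)*(72) = -2448 + 1080 + 936 = -432.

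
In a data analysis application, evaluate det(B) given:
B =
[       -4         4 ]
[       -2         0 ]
det(B) = 8

For a 2×2 matrix [[a, b], [c, d]], det = a*d - b*c.
det(B) = (-4)*(0) - (4)*(-2) = 0 + 8 = 8.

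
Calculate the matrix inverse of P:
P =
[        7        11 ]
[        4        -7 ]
det(P) = -93
P⁻¹ =
[     7/93     11/93 ]
[     4/93     -7/93 ]

For a 2×2 matrix P = [[a, b], [c, d]] with det(P) ≠ 0, P⁻¹ = (1/det(P)) * [[d, -b], [-c, a]].
det(P) = (7)*(-7) - (11)*(4) = -49 - 44 = -93.
P⁻¹ = (1/-93) * [[-7, -11], [-4, 7]].
Dividing each entry by -93 and reducing:
P⁻¹ =
[     7/93     11/93 ]
[     4/93     -7/93 ]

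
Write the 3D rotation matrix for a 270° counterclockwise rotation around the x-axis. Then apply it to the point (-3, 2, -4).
R = [[1, 0, 0], [0, 0, 1], [0, -1, 0]]; R·(-3, 2, -4) = (-3, -4, -2)

Rotation matrix for 270° around x-axis:
cos(270°) = 0, sin(270°) = -1
R = [[1, 0, 0], [0, 0, 1], [0, -1, 0]]
Apply to (-3, 2, -4): R·[-3, 2, -4]ᵀ = (-3, -4, -2)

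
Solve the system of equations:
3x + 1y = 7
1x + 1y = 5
x = 1, y = 4

Use elimination (row reduction):
Equation 1: 3x + 1y = 7.
Equation 2: 1x + 1y = 5.
Multiply Eq1 by 1 and Eq2 by 3: 3x + 1y = 7;  3x + 3y = 15.
Subtract: (2)y = 8, so y = 4.
Back-substitute into Eq1: 3x + 1*(4) = 7, so x = 1.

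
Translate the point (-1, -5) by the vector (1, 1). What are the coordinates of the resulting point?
(0, -4)

Translation by (1, 1):
x' = -1 + 1 = 0
y' = -5 + 1 = -4
Homogeneous matrix: [[1, 0, 1], [0, 1, 1], [0, 0, 1]]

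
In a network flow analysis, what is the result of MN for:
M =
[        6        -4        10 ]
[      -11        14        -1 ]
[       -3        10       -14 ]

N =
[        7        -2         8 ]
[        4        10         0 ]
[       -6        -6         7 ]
MN =
[      -34      -112       118 ]
[      -15       168       -95 ]
[      103       190      -122 ]

Matrix multiplication: (MN)[i][j] = sum over k of M[i][k] * N[k][j].
  (MN)[0][0] = (6)*(7) + (-4)*(4) + (10)*(-6) = -34
  (MN)[0][1] = (6)*(-2) + (-4)*(10) + (10)*(-6) = -112
  (MN)[0][2] = (6)*(8) + (-4)*(0) + (10)*(7) = 118
  (MN)[1][0] = (-11)*(7) + (14)*(4) + (-1)*(-6) = -15
  (MN)[1][1] = (-11)*(-2) + (14)*(10) + (-1)*(-6) = 168
  (MN)[1][2] = (-11)*(8) + (14)*(0) + (-1)*(7) = -95
  (MN)[2][0] = (-3)*(7) + (10)*(4) + (-14)*(-6) = 103
  (MN)[2][1] = (-3)*(-2) + (10)*(10) + (-14)*(-6) = 190
  (MN)[2][2] = (-3)*(8) + (10)*(0) + (-14)*(7) = -122
MN =
[      -34      -112       118 ]
[      -15       168       -95 ]
[      103       190      -122 ]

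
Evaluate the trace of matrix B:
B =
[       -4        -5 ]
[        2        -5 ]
tr(B) = -4 - 5 = -9

The trace of a square matrix is the sum of its diagonal entries.
Diagonal entries of B: B[0][0] = -4, B[1][1] = -5.
tr(B) = -4 - 5 = -9.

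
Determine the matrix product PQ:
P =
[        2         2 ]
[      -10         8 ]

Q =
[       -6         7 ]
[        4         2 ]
PQ =
[       -4        18 ]
[       92       -54 ]

Matrix multiplication: (PQ)[i][j] = sum over k of P[i][k] * Q[k][j].
  (PQ)[0][0] = (2)*(-6) + (2)*(4) = -4
  (PQ)[0][1] = (2)*(7) + (2)*(2) = 18
  (PQ)[1][0] = (-10)*(-6) + (8)*(4) = 92
  (PQ)[1][1] = (-10)*(7) + (8)*(2) = -54
PQ =
[       -4        18 ]
[       92       -54 ]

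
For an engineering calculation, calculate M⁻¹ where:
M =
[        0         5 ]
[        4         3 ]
det(M) = -20
M⁻¹ =
[    -3/20       1/4 ]
[      1/5         0 ]

For a 2×2 matrix M = [[a, b], [c, d]] with det(M) ≠ 0, M⁻¹ = (1/det(M)) * [[d, -b], [-c, a]].
det(M) = (0)*(3) - (5)*(4) = 0 - 20 = -20.
M⁻¹ = (1/-20) * [[3, -5], [-4, 0]].
Dividing each entry by -20 and reducing:
M⁻¹ =
[    -3/20       1/4 ]
[      1/5         0 ]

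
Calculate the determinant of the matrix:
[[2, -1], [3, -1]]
1

For a 2×2 matrix [[a, b], [c, d]], det = ad - bc
det = (2)(-1) - (-1)(3) = -2 - -3 = 1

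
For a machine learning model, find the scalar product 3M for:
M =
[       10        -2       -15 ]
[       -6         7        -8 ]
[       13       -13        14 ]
3M =
[       30        -6       -45 ]
[      -18        21       -24 ]
[       39       -39        42 ]

Scalar multiplication is elementwise: (3M)[i][j] = 3 * M[i][j].
  (3M)[0][0] = 3 * (10) = 30
  (3M)[0][1] = 3 * (-2) = -6
  (3M)[0][2] = 3 * (-15) = -45
  (3M)[1][0] = 3 * (-6) = -18
  (3M)[1][1] = 3 * (7) = 21
  (3M)[1][2] = 3 * (-8) = -24
  (3M)[2][0] = 3 * (13) = 39
  (3M)[2][1] = 3 * (-13) = -39
  (3M)[2][2] = 3 * (14) = 42
3M =
[       30        -6       -45 ]
[      -18        21       -24 ]
[       39       -39        42 ]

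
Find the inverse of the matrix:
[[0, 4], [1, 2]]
[[-1/2, 1], [1/4, 0]]

For [[a,b],[c,d]], inverse = (1/det)·[[d,-b],[-c,a]]
det = 0·2 - 4·1 = -4
Inverse = (1/-4)·[[2, -4], [-1, 0]]
        = [[-1/2, 1], [1/4, 0]]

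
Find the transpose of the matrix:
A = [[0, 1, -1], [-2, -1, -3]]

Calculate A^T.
[[0, -2], [1, -1], [-1, -3]]

The transpose sends entry (i,j) to (j,i); rows become columns.
Row 0 of A: [0, 1, -1] -> column 0 of A^T.
Row 1 of A: [-2, -1, -3] -> column 1 of A^T.
A^T = [[0, -2], [1, -1], [-1, -3]]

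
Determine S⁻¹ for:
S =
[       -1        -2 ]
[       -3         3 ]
det(S) = -9
S⁻¹ =
[     -1/3      -2/9 ]
[     -1/3       1/9 ]

For a 2×2 matrix S = [[a, b], [c, d]] with det(S) ≠ 0, S⁻¹ = (1/det(S)) * [[d, -b], [-c, a]].
det(S) = (-1)*(3) - (-2)*(-3) = -3 - 6 = -9.
S⁻¹ = (1/-9) * [[3, 2], [3, -1]].
Dividing each entry by -9 and reducing:
S⁻¹ =
[     -1/3      -2/9 ]
[     -1/3       1/9 ]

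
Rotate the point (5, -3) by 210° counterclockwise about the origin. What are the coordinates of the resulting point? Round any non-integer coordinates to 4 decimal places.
(-5.8301, 0.0981)

Rotation matrix R(θ) = [[cos θ, -sin θ], [sin θ, cos θ]]; for θ = 210°:
R = [[-√3/2, 1/2], [-1/2, -√3/2]]
Result: R × [5, -3]ᵀ = [-√3/2·5 + (1/2)·-3, -1/2·5 + (-√3/2)·-3]ᵀ = (-5.8301, 0.0981)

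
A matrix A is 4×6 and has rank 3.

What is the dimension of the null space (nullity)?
3

The rank-nullity theorem for an m×n matrix states:
rank(A) + nullity(A) = n (the number of columns).
Here n = 6 and rank(A) = 3, so nullity(A) = 6 - 3 = 3.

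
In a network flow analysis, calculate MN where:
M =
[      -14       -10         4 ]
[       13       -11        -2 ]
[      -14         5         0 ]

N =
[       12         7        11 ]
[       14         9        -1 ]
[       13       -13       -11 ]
MN =
[     -256      -240      -188 ]
[      -24        18       176 ]
[      -98       -53      -159 ]

Matrix multiplication: (MN)[i][j] = sum over k of M[i][k] * N[k][j].
  (MN)[0][0] = (-14)*(12) + (-10)*(14) + (4)*(13) = -256
  (MN)[0][1] = (-14)*(7) + (-10)*(9) + (4)*(-13) = -240
  (MN)[0][2] = (-14)*(11) + (-10)*(-1) + (4)*(-11) = -188
  (MN)[1][0] = (13)*(12) + (-11)*(14) + (-2)*(13) = -24
  (MN)[1][1] = (13)*(7) + (-11)*(9) + (-2)*(-13) = 18
  (MN)[1][2] = (13)*(11) + (-11)*(-1) + (-2)*(-11) = 176
  (MN)[2][0] = (-14)*(12) + (5)*(14) + (0)*(13) = -98
  (MN)[2][1] = (-14)*(7) + (5)*(9) + (0)*(-13) = -53
  (MN)[2][2] = (-14)*(11) + (5)*(-1) + (0)*(-11) = -159
MN =
[     -256      -240      -188 ]
[      -24        18       176 ]
[      -98       -53      -159 ]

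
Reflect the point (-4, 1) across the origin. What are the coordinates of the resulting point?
(4, -1)

Reflection across origin: (-4, 1) → (4, -1)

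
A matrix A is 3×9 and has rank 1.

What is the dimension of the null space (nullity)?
8

The rank-nullity theorem for an m×n matrix states:
rank(A) + nullity(A) = n (the number of columns).
Here n = 9 and rank(A) = 1, so nullity(A) = 9 - 1 = 8.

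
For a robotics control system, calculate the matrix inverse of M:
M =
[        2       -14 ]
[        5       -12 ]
det(M) = 46
M⁻¹ =
[    -6/23      7/23 ]
[    -5/46      1/23 ]

For a 2×2 matrix M = [[a, b], [c, d]] with det(M) ≠ 0, M⁻¹ = (1/det(M)) * [[d, -b], [-c, a]].
det(M) = (2)*(-12) - (-14)*(5) = -24 + 70 = 46.
M⁻¹ = (1/46) * [[-12, 14], [-5, 2]].
Dividing each entry by 46 and reducing:
M⁻¹ =
[    -6/23      7/23 ]
[    -5/46      1/23 ]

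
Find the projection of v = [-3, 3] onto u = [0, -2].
[0, 3]

The projection of v onto u is proj_u(v) = ((v·u) / (u·u)) · u.
v·u = (-3)*(0) + (3)*(-2) = -6.
u·u = (0)*(0) + (-2)*(-2) = 4.
coefficient = -6 / 4 = -3/2.
proj_u(v) = -3/2 · [0, -2] = [0, 3].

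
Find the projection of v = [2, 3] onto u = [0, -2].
[0, 3]

The projection of v onto u is proj_u(v) = ((v·u) / (u·u)) · u.
v·u = (2)*(0) + (3)*(-2) = -6.
u·u = (0)*(0) + (-2)*(-2) = 4.
coefficient = -6 / 4 = -3/2.
proj_u(v) = -3/2 · [0, -2] = [0, 3].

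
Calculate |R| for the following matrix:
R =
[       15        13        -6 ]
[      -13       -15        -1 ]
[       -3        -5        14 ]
det(R) = -940

Expand along row 0 (cofactor expansion): det(R) = a*(e*i - f*h) - b*(d*i - f*g) + c*(d*h - e*g), where the 3×3 is [[a, b, c], [d, e, f], [g, h, i]].
Minor M_00 = (-15)*(14) - (-1)*(-5) = -210 - 5 = -215.
Minor M_01 = (-13)*(14) - (-1)*(-3) = -182 - 3 = -185.
Minor M_02 = (-13)*(-5) - (-15)*(-3) = 65 - 45 = 20.
det(R) = (15)*(-215) - (13)*(-185) + (-6)*(20) = -3225 + 2405 - 120 = -940.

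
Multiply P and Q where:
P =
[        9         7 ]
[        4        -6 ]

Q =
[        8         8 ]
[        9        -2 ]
PQ =
[      135        58 ]
[      -22        44 ]

Matrix multiplication: (PQ)[i][j] = sum over k of P[i][k] * Q[k][j].
  (PQ)[0][0] = (9)*(8) + (7)*(9) = 135
  (PQ)[0][1] = (9)*(8) + (7)*(-2) = 58
  (PQ)[1][0] = (4)*(8) + (-6)*(9) = -22
  (PQ)[1][1] = (4)*(8) + (-6)*(-2) = 44
PQ =
[      135        58 ]
[      -22        44 ]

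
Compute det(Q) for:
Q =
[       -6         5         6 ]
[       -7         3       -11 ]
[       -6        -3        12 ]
det(Q) = 966

Expand along row 0 (cofactor expansion): det(Q) = a*(e*i - f*h) - b*(d*i - f*g) + c*(d*h - e*g), where the 3×3 is [[a, b, c], [d, e, f], [g, h, i]].
Minor M_00 = (3)*(12) - (-11)*(-3) = 36 - 33 = 3.
Minor M_01 = (-7)*(12) - (-11)*(-6) = -84 - 66 = -150.
Minor M_02 = (-7)*(-3) - (3)*(-6) = 21 + 18 = 39.
det(Q) = (-6)*(3) - (5)*(-150) + (6)*(39) = -18 + 750 + 234 = 966.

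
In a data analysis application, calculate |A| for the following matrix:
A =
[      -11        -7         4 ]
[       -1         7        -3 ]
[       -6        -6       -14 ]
det(A) = 1440

Expand along row 0 (cofactor expansion): det(A) = a*(e*i - f*h) - b*(d*i - f*g) + c*(d*h - e*g), where the 3×3 is [[a, b, c], [d, e, f], [g, h, i]].
Minor M_00 = (7)*(-14) - (-3)*(-6) = -98 - 18 = -116.
Minor M_01 = (-1)*(-14) - (-3)*(-6) = 14 - 18 = -4.
Minor M_02 = (-1)*(-6) - (7)*(-6) = 6 + 42 = 48.
det(A) = (-11)*(-116) - (-7)*(-4) + (4)*(48) = 1276 - 28 + 192 = 1440.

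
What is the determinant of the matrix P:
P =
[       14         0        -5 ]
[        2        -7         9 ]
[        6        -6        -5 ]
det(P) = 1096

Expand along row 0 (cofactor expansion): det(P) = a*(e*i - f*h) - b*(d*i - f*g) + c*(d*h - e*g), where the 3×3 is [[a, b, c], [d, e, f], [g, h, i]].
Minor M_00 = (-7)*(-5) - (9)*(-6) = 35 + 54 = 89.
Minor M_01 = (2)*(-5) - (9)*(6) = -10 - 54 = -64.
Minor M_02 = (2)*(-6) - (-7)*(6) = -12 + 42 = 30.
det(P) = (14)*(89) - (0)*(-64) + (-5)*(30) = 1246 + 0 - 150 = 1096.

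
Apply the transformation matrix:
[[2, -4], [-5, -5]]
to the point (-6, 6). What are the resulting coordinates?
(-36, 0)

Matrix multiplication:
[[2, -4], [-5, -5]] × [-6, 6]ᵀ
= [2×-6 + -4×6, -5×-6 + -5×6]ᵀ
= [-36.0000, 0.0000]ᵀ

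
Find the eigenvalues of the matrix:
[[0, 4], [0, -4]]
λ = -4 and λ = 0

Characteristic equation: det(A - λI) = 0
λ² - (trace)λ + (det) = 0
λ² - (-4)λ + (0) = 0
λ² + 4λ + 0 = 0
Solving: λ = -4, 0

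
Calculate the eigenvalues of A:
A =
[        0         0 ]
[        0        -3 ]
λ = -3, 0

Solve det(A - λI) = 0. For a 2×2 matrix the characteristic equation is λ² - (trace)λ + det = 0.
trace(A) = a + d = 0 - 3 = -3.
det(A) = a*d - b*c = (0)*(-3) - (0)*(0) = 0 - 0 = 0.
Characteristic equation: λ² - (-3)λ + (0) = 0.
Discriminant = (-3)² - 4*(0) = 9 - 0 = 9.
λ = (-3 ± √9) / 2 = (-3 ± 3) / 2 = -3, 0.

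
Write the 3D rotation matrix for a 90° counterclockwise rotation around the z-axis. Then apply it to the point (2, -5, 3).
R = [[0, -1, 0], [1, 0, 0], [0, 0, 1]]; R·(2, -5, 3) = (5, 2, 3)

Rotation matrix for 90° around z-axis:
cos(90°) = 0, sin(90°) = 1
R = [[0, -1, 0], [1, 0, 0], [0, 0, 1]]
Apply to (2, -5, 3): R·[2, -5, 3]ᵀ = (5, 2, 3)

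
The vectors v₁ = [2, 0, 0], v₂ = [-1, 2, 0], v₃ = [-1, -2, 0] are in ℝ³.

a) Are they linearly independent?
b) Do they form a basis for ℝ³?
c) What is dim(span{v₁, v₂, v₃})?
Not independent, not a basis, dim(span) = 2

Check whether v₃ can be written as a linear combination of v₁ and v₂.
v₃ = (-1)·v₁ + (-1)·v₂ = [-1, -2, 0], so the three vectors are linearly dependent.
Thus they do not form a basis for ℝ³, and dim(span{v₁, v₂, v₃}) = 2 (spanned by v₁ and v₂).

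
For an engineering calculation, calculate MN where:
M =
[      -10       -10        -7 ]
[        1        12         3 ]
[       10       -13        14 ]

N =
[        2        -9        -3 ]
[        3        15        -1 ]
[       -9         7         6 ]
MN =
[       13      -109        -2 ]
[       11       192         3 ]
[     -145      -187        67 ]

Matrix multiplication: (MN)[i][j] = sum over k of M[i][k] * N[k][j].
  (MN)[0][0] = (-10)*(2) + (-10)*(3) + (-7)*(-9) = 13
  (MN)[0][1] = (-10)*(-9) + (-10)*(15) + (-7)*(7) = -109
  (MN)[0][2] = (-10)*(-3) + (-10)*(-1) + (-7)*(6) = -2
  (MN)[1][0] = (1)*(2) + (12)*(3) + (3)*(-9) = 11
  (MN)[1][1] = (1)*(-9) + (12)*(15) + (3)*(7) = 192
  (MN)[1][2] = (1)*(-3) + (12)*(-1) + (3)*(6) = 3
  (MN)[2][0] = (10)*(2) + (-13)*(3) + (14)*(-9) = -145
  (MN)[2][1] = (10)*(-9) + (-13)*(15) + (14)*(7) = -187
  (MN)[2][2] = (10)*(-3) + (-13)*(-1) + (14)*(6) = 67
MN =
[       13      -109        -2 ]
[       11       192         3 ]
[     -145      -187        67 ]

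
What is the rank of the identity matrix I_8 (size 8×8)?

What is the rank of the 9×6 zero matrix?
rank(I_8) = 8, rank(0) = 0

The identity I_8 has 8 columns that are the standard basis vectors e_1, …, e_8. These are linearly independent, so all 8 columns are pivots and rank(I_8) = 8.
The 9×6 zero matrix has every entry zero, so every row is the zero row and there are no pivots; rank(0) = 0.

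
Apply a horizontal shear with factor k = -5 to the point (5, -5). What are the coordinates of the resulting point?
(30, -5)

Shear matrix for horizontal shear with factor k = -5:
[[1, -5], [0, 1]]
Result: (5, -5) → (30, -5)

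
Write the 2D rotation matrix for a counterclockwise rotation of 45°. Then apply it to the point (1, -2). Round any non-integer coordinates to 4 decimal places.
R = [[√2/2, -√2/2], [√2/2, √2/2]]; R·(1, -2) = (2.1213, -0.7071)

Rotation matrix formula: R(θ) = [[cos θ, -sin θ], [sin θ, cos θ]]
For θ = 45°:
cos(45°) = √2/2
sin(45°) = √2/2
R = [[√2/2, -√2/2], [√2/2, √2/2]]
Apply to (1, -2): [√2/2·1 + (-√2/2)·-2, √2/2·1 + √2/2·-2] = (2.1213, -0.7071)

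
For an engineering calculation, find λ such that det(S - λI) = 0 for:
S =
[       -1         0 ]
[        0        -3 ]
λ = -3, -1

Solve det(S - λI) = 0. For a 2×2 matrix the characteristic equation is λ² - (trace)λ + det = 0.
trace(S) = a + d = -1 - 3 = -4.
det(S) = a*d - b*c = (-1)*(-3) - (0)*(0) = 3 - 0 = 3.
Characteristic equation: λ² - (-4)λ + (3) = 0.
Discriminant = (-4)² - 4*(3) = 16 - 12 = 4.
λ = (-4 ± √4) / 2 = (-4 ± 2) / 2 = -3, -1.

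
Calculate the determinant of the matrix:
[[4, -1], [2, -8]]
-30

For a 2×2 matrix [[a, b], [c, d]], det = ad - bc
det = (4)(-8) - (-1)(2) = -32 - -2 = -30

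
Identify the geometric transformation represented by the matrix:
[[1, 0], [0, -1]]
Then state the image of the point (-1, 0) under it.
reflection across the x-axis; image of (-1, 0) is (-1, 0)

This is a symmetric orthogonal matrix with determinant -1, which characterizes a reflection in ℝ².
The matrix [[1, 0], [0, -1]] represents: reflection across the x-axis.
Applying it to (-1, 0): [1·-1 + 0·0, 0·-1 + -1·0] = (-1, 0).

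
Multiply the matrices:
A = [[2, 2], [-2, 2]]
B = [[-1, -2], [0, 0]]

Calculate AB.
[[-2, -4], [2, 4]]

Each entry (i,j) of AB = sum over k of A[i][k]*B[k][j].
(AB)[0][0] = (2)*(-1) + (2)*(0) = -2
(AB)[0][1] = (2)*(-2) + (2)*(0) = -4
(AB)[1][0] = (-2)*(-1) + (2)*(0) = 2
(AB)[1][1] = (-2)*(-2) + (2)*(0) = 4
AB = [[-2, -4], [2, 4]]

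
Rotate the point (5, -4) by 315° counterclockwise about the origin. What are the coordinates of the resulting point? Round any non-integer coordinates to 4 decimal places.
(0.7071, -6.3640)

Rotation matrix R(θ) = [[cos θ, -sin θ], [sin θ, cos θ]]; for θ = 315°:
R = [[√2/2, √2/2], [-√2/2, √2/2]]
Result: R × [5, -4]ᵀ = [√2/2·5 + (√2/2)·-4, -√2/2·5 + (√2/2)·-4]ᵀ = (0.7071, -6.3640)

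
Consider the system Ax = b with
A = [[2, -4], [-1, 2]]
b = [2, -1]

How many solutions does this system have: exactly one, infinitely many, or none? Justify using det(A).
Infinitely many solutions

det(A) = (2)*(2) - (-4)*(-1) = 0, so A is singular (column 2 is -2 times column 1).
b = [2, -1] = 1 * column 1 of A, so b lies in the column space of A.
A singular matrix whose right-hand side is in its column space gives a 1-parameter family of solutions — infinitely many.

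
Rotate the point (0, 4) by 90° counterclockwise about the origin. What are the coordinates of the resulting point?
(-4, 0)

Rotation matrix R(θ) = [[cos θ, -sin θ], [sin θ, cos θ]]; for θ = 90°:
R = [[0, -1], [1, 0]]
Result: R × [0, 4]ᵀ = [0·0 + (-1)·4, 1·0 + (0)·4]ᵀ = (-4, 0)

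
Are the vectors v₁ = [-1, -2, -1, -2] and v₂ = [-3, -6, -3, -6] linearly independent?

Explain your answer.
No, linearly dependent (v₂ = 3·v₁)

Check whether there is a scalar k with v₂ = k·v₁.
Comparing components, k = 3 satisfies 3·[-1, -2, -1, -2] = [-3, -6, -3, -6].
Since v₂ is a scalar multiple of v₁, the two vectors are linearly dependent.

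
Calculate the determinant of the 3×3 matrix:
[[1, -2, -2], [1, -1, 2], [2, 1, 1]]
-15

Expansion along first row:
det = 1·det([[-1,2],[1,1]]) - -2·det([[1,2],[2,1]]) + -2·det([[1,-1],[2,1]])
    = 1·(-1·1 - 2·1) - -2·(1·1 - 2·2) + -2·(1·1 - -1·2)
    = 1·-3 - -2·-3 + -2·3
    = -3 + -6 + -6 = -15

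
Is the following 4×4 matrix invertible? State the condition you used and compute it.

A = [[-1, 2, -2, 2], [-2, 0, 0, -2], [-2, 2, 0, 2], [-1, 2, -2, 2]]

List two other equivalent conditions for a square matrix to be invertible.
No, not invertible; det(A) = 0 (two rows are equal, so the rows are linearly dependent). Equivalent conditions (failing for this A): rank(A) < 4; Ax = 0 has non-trivial solutions; 0 is an eigenvalue; the columns are linearly dependent.

To check invertibility, compute det(A).
In this matrix, row 0 and the last row are identical, so one row is a scalar multiple of another and the rows are linearly dependent.
A matrix with linearly dependent rows has det = 0 and is not invertible.
Equivalent failed conditions:
- rank(A) < 4.
- Ax = 0 has non-trivial solutions.
- 0 is an eigenvalue.
- The columns are linearly dependent.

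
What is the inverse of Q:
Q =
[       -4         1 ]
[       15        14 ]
det(Q) = -71
Q⁻¹ =
[   -14/71      1/71 ]
[    15/71      4/71 ]

For a 2×2 matrix Q = [[a, b], [c, d]] with det(Q) ≠ 0, Q⁻¹ = (1/det(Q)) * [[d, -b], [-c, a]].
det(Q) = (-4)*(14) - (1)*(15) = -56 - 15 = -71.
Q⁻¹ = (1/-71) * [[14, -1], [-15, -4]].
Dividing each entry by -71 and reducing:
Q⁻¹ =
[   -14/71      1/71 ]
[    15/71      4/71 ]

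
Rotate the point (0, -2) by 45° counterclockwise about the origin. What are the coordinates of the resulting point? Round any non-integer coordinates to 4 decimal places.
(1.4142, -1.4142)

Rotation matrix R(θ) = [[cos θ, -sin θ], [sin θ, cos θ]]; for θ = 45°:
R = [[√2/2, -√2/2], [√2/2, √2/2]]
Result: R × [0, -2]ᵀ = [√2/2·0 + (-√2/2)·-2, √2/2·0 + (√2/2)·-2]ᵀ = (1.4142, -1.4142)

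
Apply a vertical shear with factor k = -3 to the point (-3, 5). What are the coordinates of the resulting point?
(-3, 14)

Shear matrix for vertical shear with factor k = -3:
[[1, 0], [-3, 1]]
Result: (-3, 5) → (-3, 14)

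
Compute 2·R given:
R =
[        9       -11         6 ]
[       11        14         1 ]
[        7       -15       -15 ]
2R =
[       18       -22        12 ]
[       22        28         2 ]
[       14       -30       -30 ]

Scalar multiplication is elementwise: (2R)[i][j] = 2 * R[i][j].
  (2R)[0][0] = 2 * (9) = 18
  (2R)[0][1] = 2 * (-11) = -22
  (2R)[0][2] = 2 * (6) = 12
  (2R)[1][0] = 2 * (11) = 22
  (2R)[1][1] = 2 * (14) = 28
  (2R)[1][2] = 2 * (1) = 2
  (2R)[2][0] = 2 * (7) = 14
  (2R)[2][1] = 2 * (-15) = -30
  (2R)[2][2] = 2 * (-15) = -30
2R =
[       18       -22        12 ]
[       22        28         2 ]
[       14       -30       -30 ]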